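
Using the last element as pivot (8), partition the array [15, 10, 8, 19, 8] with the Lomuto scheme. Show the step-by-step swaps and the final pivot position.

Lomuto partition with pivot = 8:

Initial array: [15, 10, 8, 19, 8]

arr[0]=15 > 8: no swap
arr[1]=10 > 8: no swap
arr[2]=8 <= 8: swap with position 0, array becomes [8, 10, 15, 19, 8]
arr[3]=19 > 8: no swap

Place pivot at position 1: [8, 8, 15, 19, 10]
Pivot position: 1

After partitioning with pivot 8, the array becomes [8, 8, 15, 19, 10]. The pivot is placed at index 1. All elements to the left of the pivot are <= 8, and all elements to the right are > 8.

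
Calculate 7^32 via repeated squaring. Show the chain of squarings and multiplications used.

Computing 7^32 by squaring (build up from 7^1; each line after the first costs one multiplication):

7^1 = 7
7^2 = (7^1)^2 = 7^2 = 49
7^4 = (7^2)^2 = 49^2 = 2401
7^8 = (7^4)^2 = 2401^2 = 5764801
7^16 = (7^8)^2 = 5764801^2 = 33232930569601
7^32 = (7^16)^2 = 33232930569601^2 = 1104427674243920646305299201

Result: 1104427674243920646305299201
Multiplications needed: 5 (5 lines after 7^1)

7^32 = 1104427674243920646305299201. Using exponentiation by squaring, this requires 5 multiplications. The key idea: if the exponent is even, square the half-power; if odd, multiply by the base once.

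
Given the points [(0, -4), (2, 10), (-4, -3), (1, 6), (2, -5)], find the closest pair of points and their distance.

Computing all pairwise distances among 5 points:

d((0, -4), (2, 10)) = 14.1421
d((0, -4), (-4, -3)) = 4.1231
d((0, -4), (1, 6)) = 10.0499
d((0, -4), (2, -5)) = 2.2361 <-- minimum
d((2, 10), (-4, -3)) = 14.3178
d((2, 10), (1, 6)) = 4.1231
d((2, 10), (2, -5)) = 15.0
d((-4, -3), (1, 6)) = 10.2956
d((-4, -3), (2, -5)) = 6.3246
d((1, 6), (2, -5)) = 11.0454

Closest pair: (0, -4) and (2, -5) with distance 2.2361

The closest pair is (0, -4) and (2, -5) with Euclidean distance 2.2361. For 5 points, brute-force pairwise comparison is shown above. For large n, the divide-and-conquer algorithm (sort by x, recurse on halves, check the dividing strip) achieves O(n log n).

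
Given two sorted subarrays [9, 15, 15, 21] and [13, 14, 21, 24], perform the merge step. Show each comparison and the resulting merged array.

Merging process:

Compare 9 vs 13: take 9 from left. Merged: [9]
Compare 15 vs 13: take 13 from right. Merged: [9, 13]
Compare 15 vs 14: take 14 from right. Merged: [9, 13, 14]
Compare 15 vs 21: take 15 from left. Merged: [9, 13, 14, 15]
Compare 15 vs 21: take 15 from left. Merged: [9, 13, 14, 15, 15]
Compare 21 vs 21: take 21 from left. Merged: [9, 13, 14, 15, 15, 21]
Append remaining from right: [21, 24]. Merged: [9, 13, 14, 15, 15, 21, 21, 24]

Final merged array: [9, 13, 14, 15, 15, 21, 21, 24]
Total comparisons: 6

The merged array is [9, 13, 14, 15, 15, 21, 21, 24], requiring 6 comparisons. The merge step runs in O(n) time where n is the total number of elements.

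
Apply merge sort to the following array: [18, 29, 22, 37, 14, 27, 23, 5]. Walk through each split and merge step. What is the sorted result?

Merge sort trace:

Split: [18, 29, 22, 37, 14, 27, 23, 5] -> [18, 29, 22, 37] and [14, 27, 23, 5]
  Split: [18, 29, 22, 37] -> [18, 29] and [22, 37]
    Split: [18, 29] -> [18] and [29]
    Merge: [18] + [29] -> [18, 29]
    Split: [22, 37] -> [22] and [37]
    Merge: [22] + [37] -> [22, 37]
  Merge: [18, 29] + [22, 37] -> [18, 22, 29, 37]
  Split: [14, 27, 23, 5] -> [14, 27] and [23, 5]
    Split: [14, 27] -> [14] and [27]
    Merge: [14] + [27] -> [14, 27]
    Split: [23, 5] -> [23] and [5]
    Merge: [23] + [5] -> [5, 23]
  Merge: [14, 27] + [5, 23] -> [5, 14, 23, 27]
Merge: [18, 22, 29, 37] + [5, 14, 23, 27] -> [5, 14, 18, 22, 23, 27, 29, 37]

Final sorted array: [5, 14, 18, 22, 23, 27, 29, 37]

The merge sort proceeds by recursively splitting the array and merging sorted halves.
After all merges, the sorted array is [5, 14, 18, 22, 23, 27, 29, 37].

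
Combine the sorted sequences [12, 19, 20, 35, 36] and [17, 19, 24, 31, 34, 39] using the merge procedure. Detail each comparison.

Merging process:

Compare 12 vs 17: take 12 from left. Merged: [12]
Compare 19 vs 17: take 17 from right. Merged: [12, 17]
Compare 19 vs 19: take 19 from left. Merged: [12, 17, 19]
Compare 20 vs 19: take 19 from right. Merged: [12, 17, 19, 19]
Compare 20 vs 24: take 20 from left. Merged: [12, 17, 19, 19, 20]
Compare 35 vs 24: take 24 from right. Merged: [12, 17, 19, 19, 20, 24]
Compare 35 vs 31: take 31 from right. Merged: [12, 17, 19, 19, 20, 24, 31]
Compare 35 vs 34: take 34 from right. Merged: [12, 17, 19, 19, 20, 24, 31, 34]
Compare 35 vs 39: take 35 from left. Merged: [12, 17, 19, 19, 20, 24, 31, 34, 35]
Compare 36 vs 39: take 36 from left. Merged: [12, 17, 19, 19, 20, 24, 31, 34, 35, 36]
Append remaining from right: [39]. Merged: [12, 17, 19, 19, 20, 24, 31, 34, 35, 36, 39]

Final merged array: [12, 17, 19, 19, 20, 24, 31, 34, 35, 36, 39]
Total comparisons: 10

The merged array is [12, 17, 19, 19, 20, 24, 31, 34, 35, 36, 39], requiring 10 comparisons. The merge step runs in O(n) time where n is the total number of elements.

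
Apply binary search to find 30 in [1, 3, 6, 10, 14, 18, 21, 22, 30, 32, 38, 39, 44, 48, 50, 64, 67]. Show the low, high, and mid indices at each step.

Binary search for 30 in [1, 3, 6, 10, 14, 18, 21, 22, 30, 32, 38, 39, 44, 48, 50, 64, 67]:

lo=0, hi=16, mid=8, arr[mid]=30 -> Found target at index 8!

Binary search finds 30 at index 8 after 1 comparisons. The search repeatedly halves the search space by comparing with the middle element.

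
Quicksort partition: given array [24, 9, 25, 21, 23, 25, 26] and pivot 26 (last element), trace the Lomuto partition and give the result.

Lomuto partition with pivot = 26:

Initial array: [24, 9, 25, 21, 23, 25, 26]

arr[0]=24 <= 26: swap with position 0, array becomes [24, 9, 25, 21, 23, 25, 26]
arr[1]=9 <= 26: swap with position 1, array becomes [24, 9, 25, 21, 23, 25, 26]
arr[2]=25 <= 26: swap with position 2, array becomes [24, 9, 25, 21, 23, 25, 26]
arr[3]=21 <= 26: swap with position 3, array becomes [24, 9, 25, 21, 23, 25, 26]
arr[4]=23 <= 26: swap with position 4, array becomes [24, 9, 25, 21, 23, 25, 26]
arr[5]=25 <= 26: swap with position 5, array becomes [24, 9, 25, 21, 23, 25, 26]

Place pivot at position 6: [24, 9, 25, 21, 23, 25, 26]
Pivot position: 6

After partitioning with pivot 26, the array becomes [24, 9, 25, 21, 23, 25, 26]. The pivot is placed at index 6. All elements to the left of the pivot are <= 26, and all elements to the right are > 26.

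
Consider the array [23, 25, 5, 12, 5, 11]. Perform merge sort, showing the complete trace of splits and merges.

Merge sort trace:

Split: [23, 25, 5, 12, 5, 11] -> [23, 25, 5] and [12, 5, 11]
  Split: [23, 25, 5] -> [23] and [25, 5]
    Split: [25, 5] -> [25] and [5]
    Merge: [25] + [5] -> [5, 25]
  Merge: [23] + [5, 25] -> [5, 23, 25]
  Split: [12, 5, 11] -> [12] and [5, 11]
    Split: [5, 11] -> [5] and [11]
    Merge: [5] + [11] -> [5, 11]
  Merge: [12] + [5, 11] -> [5, 11, 12]
Merge: [5, 23, 25] + [5, 11, 12] -> [5, 5, 11, 12, 23, 25]

Final sorted array: [5, 5, 11, 12, 23, 25]

The merge sort proceeds by recursively splitting the array and merging sorted halves.
After all merges, the sorted array is [5, 5, 11, 12, 23, 25].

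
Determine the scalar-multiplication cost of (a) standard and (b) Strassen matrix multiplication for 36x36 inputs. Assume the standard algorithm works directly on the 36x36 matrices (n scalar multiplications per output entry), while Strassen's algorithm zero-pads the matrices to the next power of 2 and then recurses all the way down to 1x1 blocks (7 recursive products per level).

Matrix multiplication for 36x36 matrices:

Strassen's algorithm requires power-of-2 dimensions. Pad 36x36 to 64x64 (next power of 2).

Standard algorithm: 36^3 = 46656 multiplications
Strassen's algorithm: 7^(log2(64)) = 7^6 = 117649 multiplications
Difference: 46656 - 117649 = -70993 (Strassen uses MORE here due to padding overhead — for small or just-over-power-of-2 n, padding can outweigh the per-level savings)

Standard: 46656 multiplications (36^3). Strassen: 117649 multiplications (7^6, after padding to 64x64). Strassen reduces 8 recursive multiplications to 7 at each level.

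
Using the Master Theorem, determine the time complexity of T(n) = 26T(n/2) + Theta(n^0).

Master Theorem for T(n) = 26T(n/2) + O(n^0):

a = 26, b = 2, c = 0
log_b(a) = log_2(26) = 4.7004

Case 1: c = 0 < log_2(26) = 4.7004
T(n) = O(n^(log_2 26))

For T(n) = 26T(n/2) + O(n^0): log_2(26) = 4.7004. This is Case 1 of the Master Theorem (c < log_b(a), work dominated by leaves), giving O(n^(log_2 26)).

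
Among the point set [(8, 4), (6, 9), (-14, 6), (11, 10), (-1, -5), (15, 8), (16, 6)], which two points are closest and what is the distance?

Computing all pairwise distances among 7 points:

d((8, 4), (6, 9)) = 5.3852
d((8, 4), (-14, 6)) = 22.0907
d((8, 4), (11, 10)) = 6.7082
d((8, 4), (-1, -5)) = 12.7279
d((8, 4), (15, 8)) = 8.0623
d((8, 4), (16, 6)) = 8.2462
d((6, 9), (-14, 6)) = 20.2237
d((6, 9), (11, 10)) = 5.099
d((6, 9), (-1, -5)) = 15.6525
d((6, 9), (15, 8)) = 9.0554
d((6, 9), (16, 6)) = 10.4403
d((-14, 6), (11, 10)) = 25.318
d((-14, 6), (-1, -5)) = 17.0294
d((-14, 6), (15, 8)) = 29.0689
d((-14, 6), (16, 6)) = 30.0
d((11, 10), (-1, -5)) = 19.2094
d((11, 10), (15, 8)) = 4.4721
d((11, 10), (16, 6)) = 6.4031
d((-1, -5), (15, 8)) = 20.6155
d((-1, -5), (16, 6)) = 20.2485
d((15, 8), (16, 6)) = 2.2361 <-- minimum

Closest pair: (15, 8) and (16, 6) with distance 2.2361

The closest pair is (15, 8) and (16, 6) with Euclidean distance 2.2361. For 7 points, brute-force pairwise comparison is shown above. For large n, the divide-and-conquer algorithm (sort by x, recurse on halves, check the dividing strip) achieves O(n log n).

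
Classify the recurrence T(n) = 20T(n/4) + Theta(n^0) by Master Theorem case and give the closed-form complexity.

Master Theorem for T(n) = 20T(n/4) + O(n^0):

a = 20, b = 4, c = 0
log_b(a) = log_4(20) = 2.1610

Case 1: c = 0 < log_4(20) = 2.1610
T(n) = O(n^(log_4 20))

For T(n) = 20T(n/4) + O(n^0): log_4(20) = 2.1610. This is Case 1 of the Master Theorem (c < log_b(a), work dominated by leaves), giving O(n^(log_4 20)).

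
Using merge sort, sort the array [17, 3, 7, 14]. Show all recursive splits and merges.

Merge sort trace:

Split: [17, 3, 7, 14] -> [17, 3] and [7, 14]
  Split: [17, 3] -> [17] and [3]
  Merge: [17] + [3] -> [3, 17]
  Split: [7, 14] -> [7] and [14]
  Merge: [7] + [14] -> [7, 14]
Merge: [3, 17] + [7, 14] -> [3, 7, 14, 17]

Final sorted array: [3, 7, 14, 17]

The merge sort proceeds by recursively splitting the array and merging sorted halves.
After all merges, the sorted array is [3, 7, 14, 17].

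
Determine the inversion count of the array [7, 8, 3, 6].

Finding inversions in [7, 8, 3, 6]:

(0, 2): arr[0]=7 > arr[2]=3
(0, 3): arr[0]=7 > arr[3]=6
(1, 2): arr[1]=8 > arr[2]=3
(1, 3): arr[1]=8 > arr[3]=6

Total inversions: 4

The array has 4 inversion(s): (0,2), (0,3), (1,2), (1,3). Each pair (i,j) satisfies i < j and arr[i] > arr[j].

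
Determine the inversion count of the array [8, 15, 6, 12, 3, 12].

Finding inversions in [8, 15, 6, 12, 3, 12]:

(0, 2): arr[0]=8 > arr[2]=6
(0, 4): arr[0]=8 > arr[4]=3
(1, 2): arr[1]=15 > arr[2]=6
(1, 3): arr[1]=15 > arr[3]=12
(1, 4): arr[1]=15 > arr[4]=3
(1, 5): arr[1]=15 > arr[5]=12
(2, 4): arr[2]=6 > arr[4]=3
(3, 4): arr[3]=12 > arr[4]=3

Total inversions: 8

The array has 8 inversion(s): (0,2), (0,4), (1,2), (1,3), (1,4), (1,5), (2,4), (3,4). Each pair (i,j) satisfies i < j and arr[i] > arr[j].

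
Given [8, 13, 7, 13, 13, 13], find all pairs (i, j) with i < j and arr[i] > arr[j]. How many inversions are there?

Finding inversions in [8, 13, 7, 13, 13, 13]:

(0, 2): arr[0]=8 > arr[2]=7
(1, 2): arr[1]=13 > arr[2]=7

Total inversions: 2

The array has 2 inversion(s): (0,2), (1,2). Each pair (i,j) satisfies i < j and arr[i] > arr[j].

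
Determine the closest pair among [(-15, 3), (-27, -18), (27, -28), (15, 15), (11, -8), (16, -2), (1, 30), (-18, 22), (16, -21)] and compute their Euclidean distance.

Computing all pairwise distances among 9 points:

d((-15, 3), (-27, -18)) = 24.1868
d((-15, 3), (27, -28)) = 52.2015
d((-15, 3), (15, 15)) = 32.311
d((-15, 3), (11, -8)) = 28.2312
d((-15, 3), (16, -2)) = 31.4006
d((-15, 3), (1, 30)) = 31.3847
d((-15, 3), (-18, 22)) = 19.2354
d((-15, 3), (16, -21)) = 39.2046
d((-27, -18), (27, -28)) = 54.9181
d((-27, -18), (15, 15)) = 53.4135
d((-27, -18), (11, -8)) = 39.2938
d((-27, -18), (16, -2)) = 45.8803
d((-27, -18), (1, 30)) = 55.5698
d((-27, -18), (-18, 22)) = 41.0
d((-27, -18), (16, -21)) = 43.1045
d((27, -28), (15, 15)) = 44.643
d((27, -28), (11, -8)) = 25.6125
d((27, -28), (16, -2)) = 28.2312
d((27, -28), (1, 30)) = 63.561
d((27, -28), (-18, 22)) = 67.2681
d((27, -28), (16, -21)) = 13.0384
d((15, 15), (11, -8)) = 23.3452
d((15, 15), (16, -2)) = 17.0294
d((15, 15), (1, 30)) = 20.5183
d((15, 15), (-18, 22)) = 33.7343
d((15, 15), (16, -21)) = 36.0139
d((11, -8), (16, -2)) = 7.8102 <-- minimum
d((11, -8), (1, 30)) = 39.2938
d((11, -8), (-18, 22)) = 41.7253
d((11, -8), (16, -21)) = 13.9284
d((16, -2), (1, 30)) = 35.3412
d((16, -2), (-18, 22)) = 41.6173
d((16, -2), (16, -21)) = 19.0
d((1, 30), (-18, 22)) = 20.6155
d((1, 30), (16, -21)) = 53.1601
d((-18, 22), (16, -21)) = 54.8179

Closest pair: (11, -8) and (16, -2) with distance 7.8102

The closest pair is (11, -8) and (16, -2) with Euclidean distance 7.8102. For 9 points, brute-force pairwise comparison is shown above. For large n, the divide-and-conquer algorithm (sort by x, recurse on halves, check the dividing strip) achieves O(n log n).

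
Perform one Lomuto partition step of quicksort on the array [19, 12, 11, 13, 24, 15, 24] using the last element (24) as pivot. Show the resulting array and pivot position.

Lomuto partition with pivot = 24:

Initial array: [19, 12, 11, 13, 24, 15, 24]

arr[0]=19 <= 24: swap with position 0, array becomes [19, 12, 11, 13, 24, 15, 24]
arr[1]=12 <= 24: swap with position 1, array becomes [19, 12, 11, 13, 24, 15, 24]
arr[2]=11 <= 24: swap with position 2, array becomes [19, 12, 11, 13, 24, 15, 24]
arr[3]=13 <= 24: swap with position 3, array becomes [19, 12, 11, 13, 24, 15, 24]
arr[4]=24 <= 24: swap with position 4, array becomes [19, 12, 11, 13, 24, 15, 24]
arr[5]=15 <= 24: swap with position 5, array becomes [19, 12, 11, 13, 24, 15, 24]

Place pivot at position 6: [19, 12, 11, 13, 24, 15, 24]
Pivot position: 6

After partitioning with pivot 24, the array becomes [19, 12, 11, 13, 24, 15, 24]. The pivot is placed at index 6. All elements to the left of the pivot are <= 24, and all elements to the right are > 24.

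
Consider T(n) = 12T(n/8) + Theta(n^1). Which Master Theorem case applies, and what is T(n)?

Master Theorem for T(n) = 12T(n/8) + O(n^1):

a = 12, b = 8, c = 1
log_b(a) = log_8(12) = 1.1950

Case 1: c = 1 < log_8(12) = 1.1950
T(n) = O(n^(log_8 12))

For T(n) = 12T(n/8) + O(n^1): log_8(12) = 1.1950. This is Case 1 of the Master Theorem (c < log_b(a), work dominated by leaves), giving O(n^(log_8 12)).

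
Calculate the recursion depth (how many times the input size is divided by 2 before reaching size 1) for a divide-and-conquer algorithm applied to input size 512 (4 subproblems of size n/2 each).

For divide and conquer with division factor 2:

Problem sizes at each level:
Level 0: 512
Level 1: 256
Level 2: 128
Level 3: 64
Level 4: 32
Level 5: 16
Level 6: 8
Level 7: 4
Level 8: 2
Level 9: 1

The root is level 0 and the size-1 base case is level 9 (the tree spans levels 0 through 9, i.e. 10 levels counting the root), so the depth is the number of divisions: log_2(512) = 9

The recursion tree depth is log_2(512) = 9. At each level, the problem size is divided by 2, so it takes 9 divisions to reduce to a base case of size 1. The algorithm makes 4 recursive calls at each level.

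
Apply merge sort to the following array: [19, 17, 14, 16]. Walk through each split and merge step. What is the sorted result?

Merge sort trace:

Split: [19, 17, 14, 16] -> [19, 17] and [14, 16]
  Split: [19, 17] -> [19] and [17]
  Merge: [19] + [17] -> [17, 19]
  Split: [14, 16] -> [14] and [16]
  Merge: [14] + [16] -> [14, 16]
Merge: [17, 19] + [14, 16] -> [14, 16, 17, 19]

Final sorted array: [14, 16, 17, 19]

The merge sort proceeds by recursively splitting the array and merging sorted halves.
After all merges, the sorted array is [14, 16, 17, 19].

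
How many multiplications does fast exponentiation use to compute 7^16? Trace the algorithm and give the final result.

Computing 7^16 by squaring (build up from 7^1; each line after the first costs one multiplication):

7^1 = 7
7^2 = (7^1)^2 = 7^2 = 49
7^4 = (7^2)^2 = 49^2 = 2401
7^8 = (7^4)^2 = 2401^2 = 5764801
7^16 = (7^8)^2 = 5764801^2 = 33232930569601

Result: 33232930569601
Multiplications needed: 4 (4 lines after 7^1)

7^16 = 33232930569601. Using exponentiation by squaring, this requires 4 multiplications. The key idea: if the exponent is even, square the half-power; if odd, multiply by the base once.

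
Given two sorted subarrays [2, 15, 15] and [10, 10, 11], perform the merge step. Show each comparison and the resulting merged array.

Merging process:

Compare 2 vs 10: take 2 from left. Merged: [2]
Compare 15 vs 10: take 10 from right. Merged: [2, 10]
Compare 15 vs 10: take 10 from right. Merged: [2, 10, 10]
Compare 15 vs 11: take 11 from right. Merged: [2, 10, 10, 11]
Append remaining from left: [15, 15]. Merged: [2, 10, 10, 11, 15, 15]

Final merged array: [2, 10, 10, 11, 15, 15]
Total comparisons: 4

The merged array is [2, 10, 10, 11, 15, 15], requiring 4 comparisons. The merge step runs in O(n) time where n is the total number of elements.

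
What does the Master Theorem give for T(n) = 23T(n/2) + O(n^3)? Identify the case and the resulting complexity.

Master Theorem for T(n) = 23T(n/2) + O(n^3):

a = 23, b = 2, c = 3
log_b(a) = log_2(23) = 4.5236

Case 1: c = 3 < log_2(23) = 4.5236
T(n) = O(n^(log_2 23))

For T(n) = 23T(n/2) + O(n^3): log_2(23) = 4.5236. This is Case 1 of the Master Theorem (c < log_b(a), work dominated by leaves), giving O(n^(log_2 23)).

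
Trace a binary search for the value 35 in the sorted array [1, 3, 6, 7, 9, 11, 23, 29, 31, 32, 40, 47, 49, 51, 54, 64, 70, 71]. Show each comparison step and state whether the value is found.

Binary search for 35 in [1, 3, 6, 7, 9, 11, 23, 29, 31, 32, 40, 47, 49, 51, 54, 64, 70, 71]:

lo=0, hi=17, mid=8, arr[mid]=31 -> 31 < 35, search right half
lo=9, hi=17, mid=13, arr[mid]=51 -> 51 > 35, search left half
lo=9, hi=12, mid=10, arr[mid]=40 -> 40 > 35, search left half
lo=9, hi=9, mid=9, arr[mid]=32 -> 32 < 35, search right half
lo=10 > hi=9, target 35 not found

Binary search determines that 35 is not in the array after 4 comparisons. The search space was exhausted without finding the target.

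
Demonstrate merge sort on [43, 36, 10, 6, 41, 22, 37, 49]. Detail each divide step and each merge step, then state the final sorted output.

Merge sort trace:

Split: [43, 36, 10, 6, 41, 22, 37, 49] -> [43, 36, 10, 6] and [41, 22, 37, 49]
  Split: [43, 36, 10, 6] -> [43, 36] and [10, 6]
    Split: [43, 36] -> [43] and [36]
    Merge: [43] + [36] -> [36, 43]
    Split: [10, 6] -> [10] and [6]
    Merge: [10] + [6] -> [6, 10]
  Merge: [36, 43] + [6, 10] -> [6, 10, 36, 43]
  Split: [41, 22, 37, 49] -> [41, 22] and [37, 49]
    Split: [41, 22] -> [41] and [22]
    Merge: [41] + [22] -> [22, 41]
    Split: [37, 49] -> [37] and [49]
    Merge: [37] + [49] -> [37, 49]
  Merge: [22, 41] + [37, 49] -> [22, 37, 41, 49]
Merge: [6, 10, 36, 43] + [22, 37, 41, 49] -> [6, 10, 22, 36, 37, 41, 43, 49]

Final sorted array: [6, 10, 22, 36, 37, 41, 43, 49]

The merge sort proceeds by recursively splitting the array and merging sorted halves.
After all merges, the sorted array is [6, 10, 22, 36, 37, 41, 43, 49].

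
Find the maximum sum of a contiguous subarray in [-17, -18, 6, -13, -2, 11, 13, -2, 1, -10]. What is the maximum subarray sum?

Using Kadane's algorithm on [-17, -18, 6, -13, -2, 11, 13, -2, 1, -10]:

Scanning through the array:
Position 1 (value -18): max_ending_here = -18, max_so_far = -17
Position 2 (value 6): max_ending_here = 6, max_so_far = 6
Position 3 (value -13): max_ending_here = -7, max_so_far = 6
Position 4 (value -2): max_ending_here = -2, max_so_far = 6
Position 5 (value 11): max_ending_here = 11, max_so_far = 11
Position 6 (value 13): max_ending_here = 24, max_so_far = 24
Position 7 (value -2): max_ending_here = 22, max_so_far = 24
Position 8 (value 1): max_ending_here = 23, max_so_far = 24
Position 9 (value -10): max_ending_here = 13, max_so_far = 24

Maximum subarray: [11, 13]
Maximum sum: 24

The maximum subarray is [11, 13] with sum 24. This subarray runs from index 5 to index 6.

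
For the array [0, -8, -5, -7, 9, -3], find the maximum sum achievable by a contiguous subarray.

Using Kadane's algorithm on [0, -8, -5, -7, 9, -3]:

Scanning through the array:
Position 1 (value -8): max_ending_here = -8, max_so_far = 0
Position 2 (value -5): max_ending_here = -5, max_so_far = 0
Position 3 (value -7): max_ending_here = -7, max_so_far = 0
Position 4 (value 9): max_ending_here = 9, max_so_far = 9
Position 5 (value -3): max_ending_here = 6, max_so_far = 9

Maximum subarray: [9]
Maximum sum: 9

The maximum subarray is [9] with sum 9. This subarray runs from index 4 to index 4.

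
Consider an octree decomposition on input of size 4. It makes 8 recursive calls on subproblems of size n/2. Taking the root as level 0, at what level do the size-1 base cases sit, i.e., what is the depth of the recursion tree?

For divide and conquer with division factor 2:

Problem sizes at each level:
Level 0: 4
Level 1: 2
Level 2: 1

The root is level 0 and the size-1 base case is level 2 (the tree spans levels 0 through 2, i.e. 3 levels counting the root), so the depth is the number of divisions: log_2(4) = 2

The recursion tree depth is log_2(4) = 2. At each level, the problem size is divided by 2, so it takes 2 divisions to reduce to a base case of size 1. The algorithm makes 8 recursive calls at each level.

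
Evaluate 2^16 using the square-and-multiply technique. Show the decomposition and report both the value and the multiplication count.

Computing 2^16 by squaring (build up from 2^1; each line after the first costs one multiplication):

2^1 = 2
2^2 = (2^1)^2 = 2^2 = 4
2^4 = (2^2)^2 = 4^2 = 16
2^8 = (2^4)^2 = 16^2 = 256
2^16 = (2^8)^2 = 256^2 = 65536

Result: 65536
Multiplications needed: 4 (4 lines after 2^1)

2^16 = 65536. Using exponentiation by squaring, this requires 4 multiplications. The key idea: if the exponent is even, square the half-power; if odd, multiply by the base once.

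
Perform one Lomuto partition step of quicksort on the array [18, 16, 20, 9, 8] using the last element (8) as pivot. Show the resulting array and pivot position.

Lomuto partition with pivot = 8:

Initial array: [18, 16, 20, 9, 8]

arr[0]=18 > 8: no swap
arr[1]=16 > 8: no swap
arr[2]=20 > 8: no swap
arr[3]=9 > 8: no swap

Place pivot at position 0: [8, 16, 20, 9, 18]
Pivot position: 0

After partitioning with pivot 8, the array becomes [8, 16, 20, 9, 18]. The pivot is placed at index 0. All elements to the left of the pivot are <= 8, and all elements to the right are > 8.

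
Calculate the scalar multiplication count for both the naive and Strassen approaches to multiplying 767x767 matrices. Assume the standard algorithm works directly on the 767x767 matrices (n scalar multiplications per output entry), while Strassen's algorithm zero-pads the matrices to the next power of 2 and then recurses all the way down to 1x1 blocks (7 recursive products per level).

Matrix multiplication for 767x767 matrices:

Strassen's algorithm requires power-of-2 dimensions. Pad 767x767 to 1024x1024 (next power of 2).

Standard algorithm: 767^3 = 451217663 multiplications
Strassen's algorithm: 7^(log2(1024)) = 7^10 = 282475249 multiplications
Savings: 451217663 - 282475249 = 168742414 multiplications

Standard: 451217663 multiplications (767^3). Strassen: 282475249 multiplications (7^10, after padding to 1024x1024). Strassen reduces 8 recursive multiplications to 7 at each level.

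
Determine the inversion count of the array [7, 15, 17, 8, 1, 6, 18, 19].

Finding inversions in [7, 15, 17, 8, 1, 6, 18, 19]:

(0, 4): arr[0]=7 > arr[4]=1
(0, 5): arr[0]=7 > arr[5]=6
(1, 3): arr[1]=15 > arr[3]=8
(1, 4): arr[1]=15 > arr[4]=1
(1, 5): arr[1]=15 > arr[5]=6
(2, 3): arr[2]=17 > arr[3]=8
(2, 4): arr[2]=17 > arr[4]=1
(2, 5): arr[2]=17 > arr[5]=6
(3, 4): arr[3]=8 > arr[4]=1
(3, 5): arr[3]=8 > arr[5]=6

Total inversions: 10

The array has 10 inversion(s): (0,4), (0,5), (1,3), (1,4), (1,5), (2,3), (2,4), (2,5), (3,4), (3,5). Each pair (i,j) satisfies i < j and arr[i] > arr[j].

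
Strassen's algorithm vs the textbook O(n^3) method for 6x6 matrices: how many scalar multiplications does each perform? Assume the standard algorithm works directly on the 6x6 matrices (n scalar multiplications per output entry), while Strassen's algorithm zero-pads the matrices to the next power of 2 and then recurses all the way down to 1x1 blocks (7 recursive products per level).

Matrix multiplication for 6x6 matrices:

Strassen's algorithm requires power-of-2 dimensions. Pad 6x6 to 8x8 (next power of 2).

Standard algorithm: 6^3 = 216 multiplications
Strassen's algorithm: 7^(log2(8)) = 7^3 = 343 multiplications
Difference: 216 - 343 = -127 (Strassen uses MORE here due to padding overhead — for small or just-over-power-of-2 n, padding can outweigh the per-level savings)

Standard: 216 multiplications (6^3). Strassen: 343 multiplications (7^3, after padding to 8x8). Strassen reduces 8 recursive multiplications to 7 at each level.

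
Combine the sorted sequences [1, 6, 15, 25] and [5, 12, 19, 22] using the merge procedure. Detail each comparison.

Merging process:

Compare 1 vs 5: take 1 from left. Merged: [1]
Compare 6 vs 5: take 5 from right. Merged: [1, 5]
Compare 6 vs 12: take 6 from left. Merged: [1, 5, 6]
Compare 15 vs 12: take 12 from right. Merged: [1, 5, 6, 12]
Compare 15 vs 19: take 15 from left. Merged: [1, 5, 6, 12, 15]
Compare 25 vs 19: take 19 from right. Merged: [1, 5, 6, 12, 15, 19]
Compare 25 vs 22: take 22 from right. Merged: [1, 5, 6, 12, 15, 19, 22]
Append remaining from left: [25]. Merged: [1, 5, 6, 12, 15, 19, 22, 25]

Final merged array: [1, 5, 6, 12, 15, 19, 22, 25]
Total comparisons: 7

The merged array is [1, 5, 6, 12, 15, 19, 22, 25], requiring 7 comparisons. The merge step runs in O(n) time where n is the total number of elements.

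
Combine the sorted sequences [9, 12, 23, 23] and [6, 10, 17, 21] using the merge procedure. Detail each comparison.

Merging process:

Compare 9 vs 6: take 6 from right. Merged: [6]
Compare 9 vs 10: take 9 from left. Merged: [6, 9]
Compare 12 vs 10: take 10 from right. Merged: [6, 9, 10]
Compare 12 vs 17: take 12 from left. Merged: [6, 9, 10, 12]
Compare 23 vs 17: take 17 from right. Merged: [6, 9, 10, 12, 17]
Compare 23 vs 21: take 21 from right. Merged: [6, 9, 10, 12, 17, 21]
Append remaining from left: [23, 23]. Merged: [6, 9, 10, 12, 17, 21, 23, 23]

Final merged array: [6, 9, 10, 12, 17, 21, 23, 23]
Total comparisons: 6

The merged array is [6, 9, 10, 12, 17, 21, 23, 23], requiring 6 comparisons. The merge step runs in O(n) time where n is the total number of elements.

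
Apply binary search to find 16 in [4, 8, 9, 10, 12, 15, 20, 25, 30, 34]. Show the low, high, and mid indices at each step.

Binary search for 16 in [4, 8, 9, 10, 12, 15, 20, 25, 30, 34]:

lo=0, hi=9, mid=4, arr[mid]=12 -> 12 < 16, search right half
lo=5, hi=9, mid=7, arr[mid]=25 -> 25 > 16, search left half
lo=5, hi=6, mid=5, arr[mid]=15 -> 15 < 16, search right half
lo=6, hi=6, mid=6, arr[mid]=20 -> 20 > 16, search left half
lo=6 > hi=5, target 16 not found

Binary search determines that 16 is not in the array after 4 comparisons. The search space was exhausted without finding the target.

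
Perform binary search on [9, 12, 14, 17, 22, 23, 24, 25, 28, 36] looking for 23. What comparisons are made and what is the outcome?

Binary search for 23 in [9, 12, 14, 17, 22, 23, 24, 25, 28, 36]:

lo=0, hi=9, mid=4, arr[mid]=22 -> 22 < 23, search right half
lo=5, hi=9, mid=7, arr[mid]=25 -> 25 > 23, search left half
lo=5, hi=6, mid=5, arr[mid]=23 -> Found target at index 5!

Binary search finds 23 at index 5 after 3 comparisons. The search repeatedly halves the search space by comparing with the middle element.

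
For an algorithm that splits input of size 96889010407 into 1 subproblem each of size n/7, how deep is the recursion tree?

For divide and conquer with division factor 7:

Problem sizes at each level:
Level 0: 96889010407
Level 1: 13841287201
Level 2: 1977326743
Level 3: 282475249
Level 4: 40353607
Level 5: 5764801
Level 6: 823543
Level 7: 117649
Level 8: 16807
Level 9: 2401
Level 10: 343
Level 11: 49
Level 12: 7
Level 13: 1

The root is level 0 and the size-1 base case is level 13 (the tree spans levels 0 through 13, i.e. 14 levels counting the root), so the depth is the number of divisions: log_7(96889010407) = 13

The recursion tree depth is log_7(96889010407) = 13. At each level, the problem size is divided by 7, so it takes 13 divisions to reduce to a base case of size 1. The algorithm makes 1 recursive call at each level.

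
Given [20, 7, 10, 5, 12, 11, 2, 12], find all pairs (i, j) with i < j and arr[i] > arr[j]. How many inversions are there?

Finding inversions in [20, 7, 10, 5, 12, 11, 2, 12]:

(0, 1): arr[0]=20 > arr[1]=7
(0, 2): arr[0]=20 > arr[2]=10
(0, 3): arr[0]=20 > arr[3]=5
(0, 4): arr[0]=20 > arr[4]=12
(0, 5): arr[0]=20 > arr[5]=11
(0, 6): arr[0]=20 > arr[6]=2
(0, 7): arr[0]=20 > arr[7]=12
(1, 3): arr[1]=7 > arr[3]=5
(1, 6): arr[1]=7 > arr[6]=2
(2, 3): arr[2]=10 > arr[3]=5
(2, 6): arr[2]=10 > arr[6]=2
(3, 6): arr[3]=5 > arr[6]=2
(4, 5): arr[4]=12 > arr[5]=11
(4, 6): arr[4]=12 > arr[6]=2
(5, 6): arr[5]=11 > arr[6]=2

Total inversions: 15

The array has 15 inversion(s): (0,1), (0,2), (0,3), (0,4), (0,5), (0,6), (0,7), (1,3), (1,6), (2,3), (2,6), (3,6), (4,5), (4,6), (5,6). Each pair (i,j) satisfies i < j and arr[i] > arr[j].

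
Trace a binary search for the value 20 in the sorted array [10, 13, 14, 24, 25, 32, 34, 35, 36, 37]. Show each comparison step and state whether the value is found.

Binary search for 20 in [10, 13, 14, 24, 25, 32, 34, 35, 36, 37]:

lo=0, hi=9, mid=4, arr[mid]=25 -> 25 > 20, search left half
lo=0, hi=3, mid=1, arr[mid]=13 -> 13 < 20, search right half
lo=2, hi=3, mid=2, arr[mid]=14 -> 14 < 20, search right half
lo=3, hi=3, mid=3, arr[mid]=24 -> 24 > 20, search left half
lo=3 > hi=2, target 20 not found

Binary search determines that 20 is not in the array after 4 comparisons. The search space was exhausted without finding the target.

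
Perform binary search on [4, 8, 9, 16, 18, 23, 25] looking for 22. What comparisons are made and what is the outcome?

Binary search for 22 in [4, 8, 9, 16, 18, 23, 25]:

lo=0, hi=6, mid=3, arr[mid]=16 -> 16 < 22, search right half
lo=4, hi=6, mid=5, arr[mid]=23 -> 23 > 22, search left half
lo=4, hi=4, mid=4, arr[mid]=18 -> 18 < 22, search right half
lo=5 > hi=4, target 22 not found

Binary search determines that 22 is not in the array after 3 comparisons. The search space was exhausted without finding the target.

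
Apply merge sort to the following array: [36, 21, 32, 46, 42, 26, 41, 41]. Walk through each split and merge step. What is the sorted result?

Merge sort trace:

Split: [36, 21, 32, 46, 42, 26, 41, 41] -> [36, 21, 32, 46] and [42, 26, 41, 41]
  Split: [36, 21, 32, 46] -> [36, 21] and [32, 46]
    Split: [36, 21] -> [36] and [21]
    Merge: [36] + [21] -> [21, 36]
    Split: [32, 46] -> [32] and [46]
    Merge: [32] + [46] -> [32, 46]
  Merge: [21, 36] + [32, 46] -> [21, 32, 36, 46]
  Split: [42, 26, 41, 41] -> [42, 26] and [41, 41]
    Split: [42, 26] -> [42] and [26]
    Merge: [42] + [26] -> [26, 42]
    Split: [41, 41] -> [41] and [41]
    Merge: [41] + [41] -> [41, 41]
  Merge: [26, 42] + [41, 41] -> [26, 41, 41, 42]
Merge: [21, 32, 36, 46] + [26, 41, 41, 42] -> [21, 26, 32, 36, 41, 41, 42, 46]

Final sorted array: [21, 26, 32, 36, 41, 41, 42, 46]

The merge sort proceeds by recursively splitting the array and merging sorted halves.
After all merges, the sorted array is [21, 26, 32, 36, 41, 41, 42, 46].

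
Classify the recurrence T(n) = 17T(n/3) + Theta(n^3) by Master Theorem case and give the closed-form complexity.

Master Theorem for T(n) = 17T(n/3) + O(n^3):

a = 17, b = 3, c = 3
log_b(a) = log_3(17) = 2.5789

Case 3: c = 3 > log_3(17) = 2.5789
T(n) = O(n^3) = O(n^3)

For T(n) = 17T(n/3) + O(n^3): log_3(17) = 2.5789. This is Case 3 of the Master Theorem (c > log_b(a), work dominated by root), giving O(n^3).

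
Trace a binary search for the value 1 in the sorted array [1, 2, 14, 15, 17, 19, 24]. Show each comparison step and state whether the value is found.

Binary search for 1 in [1, 2, 14, 15, 17, 19, 24]:

lo=0, hi=6, mid=3, arr[mid]=15 -> 15 > 1, search left half
lo=0, hi=2, mid=1, arr[mid]=2 -> 2 > 1, search left half
lo=0, hi=0, mid=0, arr[mid]=1 -> Found target at index 0!

Binary search finds 1 at index 0 after 3 comparisons. The search repeatedly halves the search space by comparing with the middle element.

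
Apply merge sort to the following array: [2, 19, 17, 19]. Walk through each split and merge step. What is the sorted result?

Merge sort trace:

Split: [2, 19, 17, 19] -> [2, 19] and [17, 19]
  Split: [2, 19] -> [2] and [19]
  Merge: [2] + [19] -> [2, 19]
  Split: [17, 19] -> [17] and [19]
  Merge: [17] + [19] -> [17, 19]
Merge: [2, 19] + [17, 19] -> [2, 17, 19, 19]

Final sorted array: [2, 17, 19, 19]

The merge sort proceeds by recursively splitting the array and merging sorted halves.
After all merges, the sorted array is [2, 17, 19, 19].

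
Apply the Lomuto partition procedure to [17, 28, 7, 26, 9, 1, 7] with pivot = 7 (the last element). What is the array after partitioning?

Lomuto partition with pivot = 7:

Initial array: [17, 28, 7, 26, 9, 1, 7]

arr[0]=17 > 7: no swap
arr[1]=28 > 7: no swap
arr[2]=7 <= 7: swap with position 0, array becomes [7, 28, 17, 26, 9, 1, 7]
arr[3]=26 > 7: no swap
arr[4]=9 > 7: no swap
arr[5]=1 <= 7: swap with position 1, array becomes [7, 1, 17, 26, 9, 28, 7]

Place pivot at position 2: [7, 1, 7, 26, 9, 28, 17]
Pivot position: 2

After partitioning with pivot 7, the array becomes [7, 1, 7, 26, 9, 28, 17]. The pivot is placed at index 2. All elements to the left of the pivot are <= 7, and all elements to the right are > 7.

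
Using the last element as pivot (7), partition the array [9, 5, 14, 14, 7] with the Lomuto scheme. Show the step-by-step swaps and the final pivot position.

Lomuto partition with pivot = 7:

Initial array: [9, 5, 14, 14, 7]

arr[0]=9 > 7: no swap
arr[1]=5 <= 7: swap with position 0, array becomes [5, 9, 14, 14, 7]
arr[2]=14 > 7: no swap
arr[3]=14 > 7: no swap

Place pivot at position 1: [5, 7, 14, 14, 9]
Pivot position: 1

After partitioning with pivot 7, the array becomes [5, 7, 14, 14, 9]. The pivot is placed at index 1. All elements to the left of the pivot are <= 7, and all elements to the right are > 7.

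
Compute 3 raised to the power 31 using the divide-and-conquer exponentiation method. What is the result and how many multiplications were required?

Computing 3^31 by squaring (build up from 3^1; each line after the first costs one multiplication):

3^1 = 3
3^2 = (3^1)^2 = 3^2 = 9
3^3 = 3 * 3^2 = 3 * 9 = 27
3^6 = (3^3)^2 = 27^2 = 729
3^7 = 3 * 3^6 = 3 * 729 = 2187
3^14 = (3^7)^2 = 2187^2 = 4782969
3^15 = 3 * 3^14 = 3 * 4782969 = 14348907
3^30 = (3^15)^2 = 14348907^2 = 205891132094649
3^31 = 3 * 3^30 = 3 * 205891132094649 = 617673396283947

Result: 617673396283947
Multiplications needed: 8 (8 lines after 3^1)

3^31 = 617673396283947. Using exponentiation by squaring, this requires 8 multiplications. The key idea: if the exponent is even, square the half-power; if odd, multiply by the base once.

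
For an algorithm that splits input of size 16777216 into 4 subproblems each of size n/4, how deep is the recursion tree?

For divide and conquer with division factor 4:

Problem sizes at each level:
Level 0: 16777216
Level 1: 4194304
Level 2: 1048576
Level 3: 262144
Level 4: 65536
Level 5: 16384
Level 6: 4096
Level 7: 1024
Level 8: 256
Level 9: 64
Level 10: 16
Level 11: 4
Level 12: 1

The root is level 0 and the size-1 base case is level 12 (the tree spans levels 0 through 12, i.e. 13 levels counting the root), so the depth is the number of divisions: log_4(16777216) = 12

The recursion tree depth is log_4(16777216) = 12. At each level, the problem size is divided by 4, so it takes 12 divisions to reduce to a base case of size 1. The algorithm makes 4 recursive calls at each level.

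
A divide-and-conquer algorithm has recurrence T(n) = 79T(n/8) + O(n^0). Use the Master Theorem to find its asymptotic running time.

Master Theorem for T(n) = 79T(n/8) + O(n^0):

a = 79, b = 8, c = 0
log_b(a) = log_8(79) = 2.1013

Case 1: c = 0 < log_8(79) = 2.1013
T(n) = O(n^(log_8 79))

For T(n) = 79T(n/8) + O(n^0): log_8(79) = 2.1013. This is Case 1 of the Master Theorem (c < log_b(a), work dominated by leaves), giving O(n^(log_8 79)).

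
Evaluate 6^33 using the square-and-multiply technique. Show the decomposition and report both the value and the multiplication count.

Computing 6^33 by squaring (build up from 6^1; each line after the first costs one multiplication):

6^1 = 6
6^2 = (6^1)^2 = 6^2 = 36
6^4 = (6^2)^2 = 36^2 = 1296
6^8 = (6^4)^2 = 1296^2 = 1679616
6^16 = (6^8)^2 = 1679616^2 = 2821109907456
6^32 = (6^16)^2 = 2821109907456^2 = 7958661109946400884391936
6^33 = 6 * 6^32 = 6 * 7958661109946400884391936 = 47751966659678405306351616

Result: 47751966659678405306351616
Multiplications needed: 6 (6 lines after 6^1)

6^33 = 47751966659678405306351616. Using exponentiation by squaring, this requires 6 multiplications. The key idea: if the exponent is even, square the half-power; if odd, multiply by the base once.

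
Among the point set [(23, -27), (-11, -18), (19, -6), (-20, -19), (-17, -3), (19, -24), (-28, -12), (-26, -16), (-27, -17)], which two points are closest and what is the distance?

Computing all pairwise distances among 9 points:

d((23, -27), (-11, -18)) = 35.171
d((23, -27), (19, -6)) = 21.3776
d((23, -27), (-20, -19)) = 43.7379
d((23, -27), (-17, -3)) = 46.6476
d((23, -27), (19, -24)) = 5.0
d((23, -27), (-28, -12)) = 53.1601
d((23, -27), (-26, -16)) = 50.2195
d((23, -27), (-27, -17)) = 50.9902
d((-11, -18), (19, -6)) = 32.311
d((-11, -18), (-20, -19)) = 9.0554
d((-11, -18), (-17, -3)) = 16.1555
d((-11, -18), (19, -24)) = 30.5941
d((-11, -18), (-28, -12)) = 18.0278
d((-11, -18), (-26, -16)) = 15.1327
d((-11, -18), (-27, -17)) = 16.0312
d((19, -6), (-20, -19)) = 41.1096
d((19, -6), (-17, -3)) = 36.1248
d((19, -6), (19, -24)) = 18.0
d((19, -6), (-28, -12)) = 47.3814
d((19, -6), (-26, -16)) = 46.0977
d((19, -6), (-27, -17)) = 47.2969
d((-20, -19), (-17, -3)) = 16.2788
d((-20, -19), (19, -24)) = 39.3192
d((-20, -19), (-28, -12)) = 10.6301
d((-20, -19), (-26, -16)) = 6.7082
d((-20, -19), (-27, -17)) = 7.2801
d((-17, -3), (19, -24)) = 41.6773
d((-17, -3), (-28, -12)) = 14.2127
d((-17, -3), (-26, -16)) = 15.8114
d((-17, -3), (-27, -17)) = 17.2047
d((19, -24), (-28, -12)) = 48.5077
d((19, -24), (-26, -16)) = 45.7056
d((19, -24), (-27, -17)) = 46.5296
d((-28, -12), (-26, -16)) = 4.4721
d((-28, -12), (-27, -17)) = 5.099
d((-26, -16), (-27, -17)) = 1.4142 <-- minimum

Closest pair: (-26, -16) and (-27, -17) with distance 1.4142

The closest pair is (-26, -16) and (-27, -17) with Euclidean distance 1.4142. For 9 points, brute-force pairwise comparison is shown above. For large n, the divide-and-conquer algorithm (sort by x, recurse on halves, check the dividing strip) achieves O(n log n).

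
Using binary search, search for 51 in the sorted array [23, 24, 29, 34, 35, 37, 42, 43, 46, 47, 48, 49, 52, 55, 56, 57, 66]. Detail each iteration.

Binary search for 51 in [23, 24, 29, 34, 35, 37, 42, 43, 46, 47, 48, 49, 52, 55, 56, 57, 66]:

lo=0, hi=16, mid=8, arr[mid]=46 -> 46 < 51, search right half
lo=9, hi=16, mid=12, arr[mid]=52 -> 52 > 51, search left half
lo=9, hi=11, mid=10, arr[mid]=48 -> 48 < 51, search right half
lo=11, hi=11, mid=11, arr[mid]=49 -> 49 < 51, search right half
lo=12 > hi=11, target 51 not found

Binary search determines that 51 is not in the array after 4 comparisons. The search space was exhausted without finding the target.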